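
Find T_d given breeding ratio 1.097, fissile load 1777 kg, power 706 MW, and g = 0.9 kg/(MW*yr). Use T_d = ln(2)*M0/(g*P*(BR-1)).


Breeding gain G = BR - 1 = 1.097 - 1 = 0.097
Fissile production rate = g * P * G = 0.9 * 706 * 0.097 = 61.6338 kg/yr
T_d = ln(2) * M0 / (g * P * G)
T_d = ln(2) * 1777 / 61.6338 = 19.985 yr

19.985


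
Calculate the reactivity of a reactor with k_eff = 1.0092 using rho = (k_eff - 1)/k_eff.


rho = (k_eff - 1) / k_eff
rho = (1.0092 - 1) / 1.0092
rho = 0.0091161

0.0091161


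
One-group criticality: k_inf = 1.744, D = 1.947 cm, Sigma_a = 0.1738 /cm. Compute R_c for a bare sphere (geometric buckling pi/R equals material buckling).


L^2 = D / Sigma_a = 1.947 / 0.1738 = 11.20253 cm^2
B_m^2 = (k_inf - 1) / L^2 = (1.744 - 1) / 11.20253 = 0.06641357 /cm^2
For a bare sphere: B_g = pi/R, so R_c = pi / sqrt(B_m^2)
R_c = pi / sqrt(0.06641357) = 12.190 cm

12.190


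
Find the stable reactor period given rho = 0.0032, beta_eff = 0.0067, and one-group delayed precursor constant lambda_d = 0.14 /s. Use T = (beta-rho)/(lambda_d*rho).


T = (beta - rho) / (lambda_d * rho)
T = (0.0067 - 0.0032) / (0.14 * 0.0032)
T = 7.8125 s

7.8125


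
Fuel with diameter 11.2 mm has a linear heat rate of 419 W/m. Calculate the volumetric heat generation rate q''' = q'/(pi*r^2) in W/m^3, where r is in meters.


r = D / 2 / 1000 = 11.2 / 2 / 1000 = 0.0056 m
q''' = q' / (pi * r^2)
q''' = 419 / (pi * 0.0056^2)
q''' = 4.2529e+06 W/m^3

4.2529e+06


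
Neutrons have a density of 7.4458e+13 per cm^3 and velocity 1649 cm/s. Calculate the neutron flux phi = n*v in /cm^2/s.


phi = n * v
phi = 7.4458e+13 * 1649
phi = 1.2278e+17 /cm^2/s

1.2278e+17


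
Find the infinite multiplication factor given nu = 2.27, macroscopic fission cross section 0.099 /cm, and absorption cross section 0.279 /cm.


k_inf = nu * Sigma_f / Sigma_a
k_inf = 2.27 * 0.099 / 0.279
k_inf = 0.80548

0.80548


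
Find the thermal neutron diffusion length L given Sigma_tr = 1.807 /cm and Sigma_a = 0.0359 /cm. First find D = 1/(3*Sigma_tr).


D = 1 / (3 * Sigma_tr) = 1 / (3 * 1.807) = 0.1844678 cm
L = sqrt(D / Sigma_a)
L = sqrt(0.1844678 / 0.0359)
L = 2.2668 cm

2.2668


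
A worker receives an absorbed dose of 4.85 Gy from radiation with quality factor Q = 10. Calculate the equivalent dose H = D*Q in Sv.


H = D * Q
H = 4.85 * 10
H = 48.500 Sv

48.500


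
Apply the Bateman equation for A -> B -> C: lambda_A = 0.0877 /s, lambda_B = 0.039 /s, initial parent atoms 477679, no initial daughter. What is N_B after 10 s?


N_B(t) = lambda_A * N_A0 / (lambda_B - lambda_A) * [exp(-lambda_A*t) - exp(-lambda_B*t)]
exp(-0.0877*10) = 0.4160291; exp(-0.039*10) = 0.6770569
N_B = 0.0877 * 477679 / (0.039 - 0.0877) * (0.4160291 - 0.6770569)
N_B = 224540

224540


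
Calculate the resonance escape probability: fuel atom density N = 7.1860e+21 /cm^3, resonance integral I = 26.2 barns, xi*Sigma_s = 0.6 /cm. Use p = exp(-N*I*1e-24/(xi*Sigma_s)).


p = exp(-N * I * 1e-24 / (xi*Sigma_s))
p = exp(-7.1860e+21 * 26.2 * 1e-24 / 0.6)
p = 0.73067

0.73067


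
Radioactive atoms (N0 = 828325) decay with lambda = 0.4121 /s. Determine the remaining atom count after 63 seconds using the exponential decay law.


N = N0 * exp(-lambda * t)
N = 828325 * exp(-0.4121 * 63)
N = 4.3946e-06

4.3946e-06


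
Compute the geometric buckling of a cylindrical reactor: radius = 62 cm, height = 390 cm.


B^2 = (2.405/R)^2 + (pi/H)^2
B^2 = (2.405/62)^2 + (pi/390)^2
B^2 = 0.0015696 /cm^2

0.0015696


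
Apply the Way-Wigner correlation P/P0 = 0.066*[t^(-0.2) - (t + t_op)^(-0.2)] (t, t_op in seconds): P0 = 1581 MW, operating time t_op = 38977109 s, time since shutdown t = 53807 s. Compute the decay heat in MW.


P/P0 = 0.066 * [t^(-0.2) - (t + t_op)^(-0.2)]
P/P0 = 0.066 * [53807^(-0.2) - (53807 + 38977109)^(-0.2)]
P/P0 = 0.066 * [0.1131963 - 0.03031924] = 0.005469886
P = 1581 * 0.005469886 = 8.6479 MW

8.6479


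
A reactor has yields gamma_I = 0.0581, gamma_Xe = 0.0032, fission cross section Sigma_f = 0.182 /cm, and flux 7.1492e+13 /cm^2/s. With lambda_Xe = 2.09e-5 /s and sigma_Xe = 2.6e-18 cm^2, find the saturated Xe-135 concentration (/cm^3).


Xe_eq = (gamma_I + gamma_Xe) * Sigma_f * phi / (lambda_Xe + sigma_Xe * phi)
Numerator = (0.0581 + 0.0032) * 0.182 * 7.1492e+13 = 7.976076e+11
Denominator = 2.09e-5 + 2.6e-18 * 7.1492e+13 = 2.067792e-04
Xe_eq = 7.976076e+11 / 2.067792e-04 = 3.8573e+15 /cm^3

3.8573e+15


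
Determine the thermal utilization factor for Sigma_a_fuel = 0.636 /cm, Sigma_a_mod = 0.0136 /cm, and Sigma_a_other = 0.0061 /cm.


f = Sigma_a_fuel / (Sigma_a_fuel + Sigma_a_mod + Sigma_a_other)
f = 0.636 / (0.636 + 0.0136 + 0.0061)
f = 0.96996

0.96996


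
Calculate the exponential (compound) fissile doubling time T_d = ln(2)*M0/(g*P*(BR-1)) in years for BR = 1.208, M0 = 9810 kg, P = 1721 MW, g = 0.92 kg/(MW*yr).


Breeding gain G = BR - 1 = 1.208 - 1 = 0.208
Fissile production rate = g * P * G = 0.92 * 1721 * 0.208 = 329.33056 kg/yr
T_d = ln(2) * M0 / (g * P * G)
T_d = ln(2) * 9810 / 329.33056 = 20.647 yr

20.647


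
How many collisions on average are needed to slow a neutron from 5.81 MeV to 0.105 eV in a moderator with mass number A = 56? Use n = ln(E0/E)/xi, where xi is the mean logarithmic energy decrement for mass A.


xi = 1 + (A-1)^2/(2A)*ln((A-1)/(A+1)) = 0.03529286 (for A = 56)
n = ln(E0/E) / xi
n = ln(5.81e6 / 0.105) / 0.03529286
n = ln(5.533333e+07) / 0.03529286 = 505.17

505.17


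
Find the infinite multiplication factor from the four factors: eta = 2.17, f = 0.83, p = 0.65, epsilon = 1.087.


k_inf = eta * f * p * epsilon
k_inf = 2.17 * 0.83 * 0.65 * 1.087
k_inf = 1.2726

1.2726


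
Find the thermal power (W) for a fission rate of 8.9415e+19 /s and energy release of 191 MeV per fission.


P = fission_rate * E_MeV * 1.602e-13
P = 8.9415e+19 * 191 * 1.602e-13
P = 2.7359e+09 W

2.7359e+09


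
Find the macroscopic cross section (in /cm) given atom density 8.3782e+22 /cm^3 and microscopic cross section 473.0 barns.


Sigma = N * sigma_barns * 1e-24
Sigma = 8.3782e+22 * 473.0 * 1e-24
Sigma = 39.629 /cm

39.629


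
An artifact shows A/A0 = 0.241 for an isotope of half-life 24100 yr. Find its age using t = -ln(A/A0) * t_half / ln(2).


lambda = ln(2) / t_half = ln(2) / 24100 = 2.876129e-05 /yr
t = -ln(A/A0) / lambda
t = -ln(0.241) / 2.876129e-05
t = 49475 yr

49475


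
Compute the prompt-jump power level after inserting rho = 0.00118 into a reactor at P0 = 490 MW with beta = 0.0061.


P1/P0 = beta / (beta - rho)
P1/P0 = 0.0061 / (0.0061 - 0.00118) = 1.239837
P1 = 490 * 1.239837 = 607.52 MW

607.52


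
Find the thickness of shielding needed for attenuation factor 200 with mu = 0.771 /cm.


x = ln(factor) / mu
x = ln(200) / 0.771
x = 6.8720 cm

6.8720


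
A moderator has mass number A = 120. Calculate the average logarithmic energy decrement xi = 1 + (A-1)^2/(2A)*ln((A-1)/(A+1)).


xi = 1 + (A-1)^2/(2A) * ln((A-1)/(A+1))
xi = 1 + (120-1)^2/(2*120) * ln((120-1)/(120 +1))
xi = 0.016574

0.016574


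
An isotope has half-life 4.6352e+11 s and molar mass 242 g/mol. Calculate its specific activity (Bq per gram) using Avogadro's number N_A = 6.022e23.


lambda = ln(2) / t_half = ln(2) / 4.6352e+11 = 1.495399e-12 /s
SA = lambda * N_A / M
SA = 1.495399e-12 * 6.022e23 / 242
SA = 3.7212e+09 Bq/g

3.7212e+09


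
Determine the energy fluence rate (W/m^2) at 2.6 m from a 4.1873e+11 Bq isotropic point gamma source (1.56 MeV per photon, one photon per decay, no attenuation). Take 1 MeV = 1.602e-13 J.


psi = A * E * 1.602e-13 / (4*pi*r^2)
psi = 4.1873e+11 * 1.56 * 1.602e-13 / (4*pi*2.6^2)
psi = 0.0012319 W/m^2

0.0012319


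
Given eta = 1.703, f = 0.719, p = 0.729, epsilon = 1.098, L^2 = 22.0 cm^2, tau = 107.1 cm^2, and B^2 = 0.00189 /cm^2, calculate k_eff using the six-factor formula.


k_inf = eta*f*p*eps = 1.703*0.719*0.729*1.098 = 0.9801068
P_TNL = 1/(1 + L^2*B^2) = 1/(1 + 22.0*0.00189) = 0.9600799
P_FNL = exp(-B^2*tau) = exp(-0.00189*107.1) = 0.8167526
k_eff = k_inf * P_TNL * P_FNL = 0.9801068 * 0.9600799 * 0.8167526
k_eff = 0.76855

0.76855


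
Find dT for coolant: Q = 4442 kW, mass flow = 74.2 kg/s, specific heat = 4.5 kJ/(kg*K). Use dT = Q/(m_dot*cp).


dT = Q / (m_dot * cp)
dT = 4442 / (74.2 * 4.5)
dT = 13.303 C

13.303


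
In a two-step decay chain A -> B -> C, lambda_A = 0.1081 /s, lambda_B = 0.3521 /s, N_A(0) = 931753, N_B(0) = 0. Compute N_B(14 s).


N_B(t) = lambda_A * N_A0 / (lambda_B - lambda_A) * [exp(-lambda_A*t) - exp(-lambda_B*t)]
exp(-0.1081*14) = 0.2201602; exp(-0.3521*14) = 0.007230840
N_B = 0.1081 * 931753 / (0.3521 - 0.1081) * (0.2201602 - 0.007230840)
N_B = 87897

87897


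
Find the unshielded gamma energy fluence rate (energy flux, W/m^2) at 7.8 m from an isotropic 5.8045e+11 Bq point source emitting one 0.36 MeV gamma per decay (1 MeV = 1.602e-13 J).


psi = A * E * 1.602e-13 / (4*pi*r^2)
psi = 5.8045e+11 * 0.36 * 1.602e-13 / (4*pi*7.8^2)
psi = 4.3786e-05 W/m^2

4.3786e-05


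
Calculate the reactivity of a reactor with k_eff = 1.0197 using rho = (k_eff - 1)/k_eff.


rho = (k_eff - 1) / k_eff
rho = (1.0197 - 1) / 1.0197
rho = 0.019319

0.019319


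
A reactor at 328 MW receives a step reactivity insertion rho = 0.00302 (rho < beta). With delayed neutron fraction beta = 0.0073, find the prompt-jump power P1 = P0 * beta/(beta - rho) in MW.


P1/P0 = beta / (beta - rho)
P1/P0 = 0.0073 / (0.0073 - 0.00302) = 1.705607
P1 = 328 * 1.705607 = 559.44 MW

559.44


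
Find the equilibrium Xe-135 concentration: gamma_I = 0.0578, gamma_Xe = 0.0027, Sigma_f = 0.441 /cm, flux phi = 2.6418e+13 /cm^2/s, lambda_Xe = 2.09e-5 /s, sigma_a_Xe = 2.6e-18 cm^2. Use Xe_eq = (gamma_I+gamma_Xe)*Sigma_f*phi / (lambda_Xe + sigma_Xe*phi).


Xe_eq = (gamma_I + gamma_Xe) * Sigma_f * phi / (lambda_Xe + sigma_Xe * phi)
Numerator = (0.0578 + 0.0027) * 0.441 * 2.6418e+13 = 7.048454e+11
Denominator = 2.09e-5 + 2.6e-18 * 2.6418e+13 = 8.958680e-05
Xe_eq = 7.048454e+11 / 8.958680e-05 = 7.8677e+15 /cm^3

7.8677e+15


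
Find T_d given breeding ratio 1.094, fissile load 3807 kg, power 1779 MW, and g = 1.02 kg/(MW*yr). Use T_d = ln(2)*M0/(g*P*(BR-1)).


Breeding gain G = BR - 1 = 1.094 - 1 = 0.094
Fissile production rate = g * P * G = 1.02 * 1779 * 0.094 = 170.57052 kg/yr
T_d = ln(2) * M0 / (g * P * G)
T_d = ln(2) * 3807 / 170.57052 = 15.471 yr

15.471


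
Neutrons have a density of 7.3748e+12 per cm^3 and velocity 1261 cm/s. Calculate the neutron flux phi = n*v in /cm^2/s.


phi = n * v
phi = 7.3748e+12 * 1261
phi = 9.2996e+15 /cm^2/s

9.2996e+15


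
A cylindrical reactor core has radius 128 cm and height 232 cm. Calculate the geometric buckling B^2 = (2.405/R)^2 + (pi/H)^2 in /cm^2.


B^2 = (2.405/R)^2 + (pi/H)^2
B^2 = (2.405/128)^2 + (pi/232)^2
B^2 = 5.3640e-04 /cm^2

5.3640e-04


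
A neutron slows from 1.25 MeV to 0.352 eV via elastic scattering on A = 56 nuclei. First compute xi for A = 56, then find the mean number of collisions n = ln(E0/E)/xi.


xi = 1 + (A-1)^2/(2A)*ln((A-1)/(A+1)) = 0.03529286 (for A = 56)
n = ln(E0/E) / xi
n = ln(1.25e6 / 0.352) / 0.03529286
n = ln(3.551136e+06) / 0.03529286 = 427.36

427.36


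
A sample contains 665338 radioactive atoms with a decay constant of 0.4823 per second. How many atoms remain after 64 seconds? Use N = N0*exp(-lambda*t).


N = N0 * exp(-lambda * t)
N = 665338 * exp(-0.4823 * 64)
N = 2.6157e-08

2.6157e-08


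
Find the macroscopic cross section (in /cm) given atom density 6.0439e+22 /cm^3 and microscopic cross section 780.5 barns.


Sigma = N * sigma_barns * 1e-24
Sigma = 6.0439e+22 * 780.5 * 1e-24
Sigma = 47.173 /cm

47.173


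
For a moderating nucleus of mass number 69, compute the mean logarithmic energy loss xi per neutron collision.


xi = 1 + (A-1)^2/(2A) * ln((A-1)/(A+1))
xi = 1 + (69-1)^2/(2*69) * ln((69-1)/(69 +1))
xi = 0.028707

0.028707


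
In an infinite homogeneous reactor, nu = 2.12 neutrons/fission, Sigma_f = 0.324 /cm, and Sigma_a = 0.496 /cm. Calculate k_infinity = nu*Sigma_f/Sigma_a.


k_inf = nu * Sigma_f / Sigma_a
k_inf = 2.12 * 0.324 / 0.496
k_inf = 1.3848

1.3848


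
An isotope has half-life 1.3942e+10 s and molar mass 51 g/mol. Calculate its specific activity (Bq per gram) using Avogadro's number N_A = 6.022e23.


lambda = ln(2) / t_half = ln(2) / 1.3942e+10 = 4.971648e-11 /s
SA = lambda * N_A / M
SA = 4.971648e-11 * 6.022e23 / 51
SA = 5.8704e+11 Bq/g

5.8704e+11


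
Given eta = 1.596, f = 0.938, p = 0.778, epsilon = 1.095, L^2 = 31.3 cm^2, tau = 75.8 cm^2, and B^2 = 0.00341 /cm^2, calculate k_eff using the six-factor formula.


k_inf = eta*f*p*eps = 1.596*0.938*0.778*1.095 = 1.275350
P_TNL = 1/(1 + L^2*B^2) = 1/(1 + 31.3*0.00341) = 0.9035603
P_FNL = exp(-B^2*tau) = exp(-0.00341*75.8) = 0.7722260
k_eff = k_inf * P_TNL * P_FNL = 1.275350 * 0.9035603 * 0.7722260
k_eff = 0.88988

0.88988


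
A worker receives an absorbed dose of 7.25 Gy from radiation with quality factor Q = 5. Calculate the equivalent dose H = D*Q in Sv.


H = D * Q
H = 7.25 * 5
H = 36.250 Sv

36.250


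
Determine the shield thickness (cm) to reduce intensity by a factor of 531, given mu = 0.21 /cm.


x = ln(factor) / mu
x = ln(531) / 0.21
x = 29.880 cm

29.880


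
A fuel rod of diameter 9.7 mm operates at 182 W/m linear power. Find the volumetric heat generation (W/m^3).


r = D / 2 / 1000 = 9.7 / 2 / 1000 = 0.00485 m
q''' = q' / (pi * r^2)
q''' = 182 / (pi * 0.00485^2)
q''' = 2.4629e+06 W/m^3

2.4629e+06


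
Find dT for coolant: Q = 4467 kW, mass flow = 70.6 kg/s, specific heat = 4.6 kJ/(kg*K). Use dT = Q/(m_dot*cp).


dT = Q / (m_dot * cp)
dT = 4467 / (70.6 * 4.6)
dT = 13.755 C

13.755


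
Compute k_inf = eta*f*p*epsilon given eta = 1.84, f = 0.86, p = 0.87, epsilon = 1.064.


k_inf = eta * f * p * epsilon
k_inf = 1.84 * 0.86 * 0.87 * 1.064
k_inf = 1.4648

1.4648


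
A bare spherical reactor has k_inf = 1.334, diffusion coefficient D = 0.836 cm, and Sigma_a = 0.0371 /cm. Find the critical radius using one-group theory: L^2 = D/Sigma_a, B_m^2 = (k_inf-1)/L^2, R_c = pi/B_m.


L^2 = D / Sigma_a = 0.836 / 0.0371 = 22.53369 cm^2
B_m^2 = (k_inf - 1) / L^2 = (1.334 - 1) / 22.53369 = 0.01482225 /cm^2
For a bare sphere: B_g = pi/R, so R_c = pi / sqrt(B_m^2)
R_c = pi / sqrt(0.01482225) = 25.804 cm

25.804


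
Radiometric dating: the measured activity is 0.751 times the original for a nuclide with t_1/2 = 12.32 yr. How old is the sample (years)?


lambda = ln(2) / t_half = ln(2) / 12.32 = 0.05626195 /yr
t = -ln(A/A0) / lambda
t = -ln(0.751) / 0.05626195
t = 5.0896 yr

5.0896


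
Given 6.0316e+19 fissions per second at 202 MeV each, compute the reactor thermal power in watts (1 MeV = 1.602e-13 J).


P = fission_rate * E_MeV * 1.602e-13
P = 6.0316e+19 * 202 * 1.602e-13
P = 1.9518e+09 W

1.9518e+09


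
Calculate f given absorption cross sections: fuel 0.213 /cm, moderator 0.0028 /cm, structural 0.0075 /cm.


f = Sigma_a_fuel / (Sigma_a_fuel + Sigma_a_mod + Sigma_a_other)
f = 0.213 / (0.213 + 0.0028 + 0.0075)
f = 0.95387

0.95387


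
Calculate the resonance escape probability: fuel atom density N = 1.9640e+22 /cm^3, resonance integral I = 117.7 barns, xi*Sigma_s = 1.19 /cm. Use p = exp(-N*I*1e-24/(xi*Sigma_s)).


p = exp(-N * I * 1e-24 / (xi*Sigma_s))
p = exp(-1.9640e+22 * 117.7 * 1e-24 / 1.19)
p = 0.14334

0.14334


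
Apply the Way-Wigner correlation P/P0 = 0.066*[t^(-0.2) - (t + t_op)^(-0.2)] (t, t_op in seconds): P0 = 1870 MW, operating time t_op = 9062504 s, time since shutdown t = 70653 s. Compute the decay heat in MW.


P/P0 = 0.066 * [t^(-0.2) - (t + t_op)^(-0.2)]
P/P0 = 0.066 * [70653^(-0.2) - (70653 + 9062504)^(-0.2)]
P/P0 = 0.066 * [0.1071948 - 0.04053926] = 0.004399266
P = 1870 * 0.004399266 = 8.2266 MW

8.2266


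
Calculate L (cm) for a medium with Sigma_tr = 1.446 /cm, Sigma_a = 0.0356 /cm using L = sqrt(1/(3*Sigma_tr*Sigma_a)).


D = 1 / (3 * Sigma_tr) = 1 / (3 * 1.446) = 0.2305210 cm
L = sqrt(D / Sigma_a)
L = sqrt(0.2305210 / 0.0356)
L = 2.5447 cm

2.5447


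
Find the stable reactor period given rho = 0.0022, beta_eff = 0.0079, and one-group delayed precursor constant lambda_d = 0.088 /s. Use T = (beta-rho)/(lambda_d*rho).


T = (beta - rho) / (lambda_d * rho)
T = (0.0079 - 0.0022) / (0.088 * 0.0022)
T = 29.442 s

29.442


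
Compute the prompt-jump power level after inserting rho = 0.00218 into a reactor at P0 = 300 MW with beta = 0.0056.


P1/P0 = beta / (beta - rho)
P1/P0 = 0.0056 / (0.0056 - 0.00218) = 1.637427
P1 = 300 * 1.637427 = 491.23 MW

491.23


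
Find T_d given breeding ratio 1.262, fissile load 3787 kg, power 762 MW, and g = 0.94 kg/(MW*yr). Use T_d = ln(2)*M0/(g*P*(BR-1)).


Breeding gain G = BR - 1 = 1.262 - 1 = 0.262
Fissile production rate = g * P * G = 0.94 * 762 * 0.262 = 187.66536 kg/yr
T_d = ln(2) * M0 / (g * P * G)
T_d = ln(2) * 3787 / 187.66536 = 13.987 yr

13.987


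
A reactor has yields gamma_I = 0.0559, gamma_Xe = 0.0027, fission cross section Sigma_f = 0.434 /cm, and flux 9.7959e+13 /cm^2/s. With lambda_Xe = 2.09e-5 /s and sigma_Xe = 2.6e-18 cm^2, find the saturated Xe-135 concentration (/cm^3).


Xe_eq = (gamma_I + gamma_Xe) * Sigma_f * phi / (lambda_Xe + sigma_Xe * phi)
Numerator = (0.0559 + 0.0027) * 0.434 * 9.7959e+13 = 2.491332e+12
Denominator = 2.09e-5 + 2.6e-18 * 9.7959e+13 = 2.755934e-04
Xe_eq = 2.491332e+12 / 2.755934e-04 = 9.0399e+15 /cm^3

9.0399e+15


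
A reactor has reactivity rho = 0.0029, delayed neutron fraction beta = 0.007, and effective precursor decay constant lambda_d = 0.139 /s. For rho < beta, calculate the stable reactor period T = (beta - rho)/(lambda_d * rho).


T = (beta - rho) / (lambda_d * rho)
T = (0.007 - 0.0029) / (0.139 * 0.0029)
T = 10.171 s

10.171


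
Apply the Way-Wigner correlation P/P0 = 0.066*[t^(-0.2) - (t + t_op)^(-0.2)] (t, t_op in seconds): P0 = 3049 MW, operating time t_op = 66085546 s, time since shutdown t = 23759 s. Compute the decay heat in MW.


P/P0 = 0.066 * [t^(-0.2) - (t + t_op)^(-0.2)]
P/P0 = 0.066 * [23759^(-0.2) - (23759 + 66085546)^(-0.2)]
P/P0 = 0.066 * [0.1333013 - 0.02728648] = 0.006996978
P = 3049 * 0.006996978 = 21.334 MW

21.334


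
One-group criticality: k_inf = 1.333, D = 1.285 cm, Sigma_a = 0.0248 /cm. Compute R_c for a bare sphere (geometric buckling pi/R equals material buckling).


L^2 = D / Sigma_a = 1.285 / 0.0248 = 51.81452 cm^2
B_m^2 = (k_inf - 1) / L^2 = (1.333 - 1) / 51.81452 = 0.006426770 /cm^2
For a bare sphere: B_g = pi/R, so R_c = pi / sqrt(B_m^2)
R_c = pi / sqrt(0.006426770) = 39.188 cm

39.188


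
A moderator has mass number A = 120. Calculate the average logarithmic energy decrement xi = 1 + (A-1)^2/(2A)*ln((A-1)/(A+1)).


xi = 1 + (A-1)^2/(2A) * ln((A-1)/(A+1))
xi = 1 + (120-1)^2/(2*120) * ln((120-1)/(120 +1))
xi = 0.016574

0.016574


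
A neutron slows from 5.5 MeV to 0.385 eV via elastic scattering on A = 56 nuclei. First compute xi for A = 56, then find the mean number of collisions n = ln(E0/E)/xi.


xi = 1 + (A-1)^2/(2A)*ln((A-1)/(A+1)) = 0.03529286 (for A = 56)
n = ln(E0/E) / xi
n = ln(5.5e6 / 0.385) / 0.03529286
n = ln(1.428571e+07) / 0.03529286 = 466.80

466.80


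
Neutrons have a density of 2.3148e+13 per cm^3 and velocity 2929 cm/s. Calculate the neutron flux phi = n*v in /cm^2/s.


phi = n * v
phi = 2.3148e+13 * 2929
phi = 6.7800e+16 /cm^2/s

6.7800e+16


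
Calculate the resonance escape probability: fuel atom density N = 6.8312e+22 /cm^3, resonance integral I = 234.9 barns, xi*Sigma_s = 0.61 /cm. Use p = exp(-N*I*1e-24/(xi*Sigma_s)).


p = exp(-N * I * 1e-24 / (xi*Sigma_s))
p = exp(-6.8312e+22 * 234.9 * 1e-24 / 0.61)
p = 3.7633e-12

3.7633e-12


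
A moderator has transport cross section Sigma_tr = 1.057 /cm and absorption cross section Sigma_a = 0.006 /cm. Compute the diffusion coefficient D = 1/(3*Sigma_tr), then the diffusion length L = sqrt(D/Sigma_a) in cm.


D = 1 / (3 * Sigma_tr) = 1 / (3 * 1.057) = 0.3153579 cm
L = sqrt(D / Sigma_a)
L = sqrt(0.3153579 / 0.006)
L = 7.2498 cm

7.2498


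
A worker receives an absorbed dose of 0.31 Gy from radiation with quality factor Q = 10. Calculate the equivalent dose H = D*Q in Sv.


H = D * Q
H = 0.31 * 10
H = 3.1000 Sv

3.1000


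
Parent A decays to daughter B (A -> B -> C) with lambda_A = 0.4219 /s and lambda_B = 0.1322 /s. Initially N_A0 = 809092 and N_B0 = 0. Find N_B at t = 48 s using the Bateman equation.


N_B(t) = lambda_A * N_A0 / (lambda_B - lambda_A) * [exp(-lambda_A*t) - exp(-lambda_B*t)]
exp(-0.4219*48) = 1.603303e-09; exp(-0.1322*48) = 0.001754450
N_B = 0.4219 * 809092 / (0.1322 - 0.4219) * (1.603303e-09 - 0.001754450)
N_B = 2067.3

2067.3


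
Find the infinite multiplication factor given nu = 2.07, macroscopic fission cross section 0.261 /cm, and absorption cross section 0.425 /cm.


k_inf = nu * Sigma_f / Sigma_a
k_inf = 2.07 * 0.261 / 0.425
k_inf = 1.2712

1.2712


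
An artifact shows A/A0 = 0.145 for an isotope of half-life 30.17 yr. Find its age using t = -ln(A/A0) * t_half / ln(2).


lambda = ln(2) / t_half = ln(2) / 30.17 = 0.02297472 /yr
t = -ln(A/A0) / lambda
t = -ln(0.145) / 0.02297472
t = 84.050 yr

84.050


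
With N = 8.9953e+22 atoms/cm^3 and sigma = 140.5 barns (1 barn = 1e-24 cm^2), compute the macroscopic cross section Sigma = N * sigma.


Sigma = N * sigma_barns * 1e-24
Sigma = 8.9953e+22 * 140.5 * 1e-24
Sigma = 12.638 /cm

12.638


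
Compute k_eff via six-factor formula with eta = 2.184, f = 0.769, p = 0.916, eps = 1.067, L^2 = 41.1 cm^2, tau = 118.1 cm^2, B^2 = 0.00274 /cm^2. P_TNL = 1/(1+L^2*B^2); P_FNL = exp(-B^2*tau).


k_inf = eta*f*p*eps = 2.184*0.769*0.916*1.067 = 1.641492
P_TNL = 1/(1 + L^2*B^2) = 1/(1 + 41.1*0.00274) = 0.8987843
P_FNL = exp(-B^2*tau) = exp(-0.00274*118.1) = 0.7235439
k_eff = k_inf * P_TNL * P_FNL = 1.641492 * 0.8987843 * 0.7235439
k_eff = 1.0675

1.0675


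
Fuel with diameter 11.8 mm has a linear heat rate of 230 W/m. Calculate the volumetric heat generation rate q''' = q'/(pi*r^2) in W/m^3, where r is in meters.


r = D / 2 / 1000 = 11.8 / 2 / 1000 = 0.0059 m
q''' = q' / (pi * r^2)
q''' = 230 / (pi * 0.0059^2)
q''' = 2.1032e+06 W/m^3

2.1032e+06


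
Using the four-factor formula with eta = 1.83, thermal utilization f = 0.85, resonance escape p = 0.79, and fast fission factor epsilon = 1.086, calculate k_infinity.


k_inf = eta * f * p * epsilon
k_inf = 1.83 * 0.85 * 0.79 * 1.086
k_inf = 1.3345

1.3345


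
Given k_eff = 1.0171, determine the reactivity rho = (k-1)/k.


rho = (k_eff - 1) / k_eff
rho = (1.0171 - 1) / 1.0171
rho = 0.016813

0.016813


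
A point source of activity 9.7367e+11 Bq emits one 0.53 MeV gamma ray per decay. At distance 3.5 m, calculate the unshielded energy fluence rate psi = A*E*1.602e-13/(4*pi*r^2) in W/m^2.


psi = A * E * 1.602e-13 / (4*pi*r^2)
psi = 9.7367e+11 * 0.53 * 1.602e-13 / (4*pi*3.5^2)
psi = 5.3704e-04 W/m^2

5.3704e-04


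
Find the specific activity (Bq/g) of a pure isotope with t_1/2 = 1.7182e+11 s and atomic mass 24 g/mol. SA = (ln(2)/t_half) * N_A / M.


lambda = ln(2) / t_half = ln(2) / 1.7182e+11 = 4.034147e-12 /s
SA = lambda * N_A / M
SA = 4.034147e-12 * 6.022e23 / 24
SA = 1.0122e+11 Bq/g

1.0122e+11


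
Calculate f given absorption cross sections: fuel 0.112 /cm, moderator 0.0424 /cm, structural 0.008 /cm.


f = Sigma_a_fuel / (Sigma_a_fuel + Sigma_a_mod + Sigma_a_other)
f = 0.112 / (0.112 + 0.0424 + 0.008)
f = 0.68966

0.68966


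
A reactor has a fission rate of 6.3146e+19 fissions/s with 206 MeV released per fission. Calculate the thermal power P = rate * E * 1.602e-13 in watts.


P = fission_rate * E_MeV * 1.602e-13
P = 6.3146e+19 * 206 * 1.602e-13
P = 2.0839e+09 W

2.0839e+09


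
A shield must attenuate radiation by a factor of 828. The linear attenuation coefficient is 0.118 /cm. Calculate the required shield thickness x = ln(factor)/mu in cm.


x = ln(factor) / mu
x = ln(828) / 0.118
x = 56.941 cm

56.941


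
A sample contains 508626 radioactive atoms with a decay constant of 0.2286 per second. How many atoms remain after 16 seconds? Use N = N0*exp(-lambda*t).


N = N0 * exp(-lambda * t)
N = 508626 * exp(-0.2286 * 16)
N = 13120

13120


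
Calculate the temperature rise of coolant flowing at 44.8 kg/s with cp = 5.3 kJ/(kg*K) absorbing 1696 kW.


dT = Q / (m_dot * cp)
dT = 1696 / (44.8 * 5.3)
dT = 7.1429 C

7.1429


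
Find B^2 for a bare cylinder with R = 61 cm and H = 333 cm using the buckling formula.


B^2 = (2.405/R)^2 + (pi/H)^2
B^2 = (2.405/61)^2 + (pi/333)^2
B^2 = 0.0016434 /cm^2

0.0016434


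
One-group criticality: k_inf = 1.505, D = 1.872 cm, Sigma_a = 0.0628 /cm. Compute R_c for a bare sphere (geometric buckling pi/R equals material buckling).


L^2 = D / Sigma_a = 1.872 / 0.0628 = 29.80892 cm^2
B_m^2 = (k_inf - 1) / L^2 = (1.505 - 1) / 29.80892 = 0.01694124 /cm^2
For a bare sphere: B_g = pi/R, so R_c = pi / sqrt(B_m^2)
R_c = pi / sqrt(0.01694124) = 24.137 cm

24.137


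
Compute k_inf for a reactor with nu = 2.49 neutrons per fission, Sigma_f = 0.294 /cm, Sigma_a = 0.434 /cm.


k_inf = nu * Sigma_f / Sigma_a
k_inf = 2.49 * 0.294 / 0.434
k_inf = 1.6868

1.6868


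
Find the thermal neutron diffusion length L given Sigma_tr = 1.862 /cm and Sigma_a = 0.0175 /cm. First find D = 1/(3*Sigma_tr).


D = 1 / (3 * Sigma_tr) = 1 / (3 * 1.862) = 0.1790190 cm
L = sqrt(D / Sigma_a)
L = sqrt(0.1790190 / 0.0175)
L = 3.1984 cm

3.1984


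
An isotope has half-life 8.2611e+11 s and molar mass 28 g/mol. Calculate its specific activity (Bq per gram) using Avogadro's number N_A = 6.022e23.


lambda = ln(2) / t_half = ln(2) / 8.2611e+11 = 8.390495e-13 /s
SA = lambda * N_A / M
SA = 8.390495e-13 * 6.022e23 / 28
SA = 1.8046e+10 Bq/g

1.8046e+10


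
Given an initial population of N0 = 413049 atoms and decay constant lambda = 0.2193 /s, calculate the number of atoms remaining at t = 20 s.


N = N0 * exp(-lambda * t)
N = 413049 * exp(-0.2193 * 20)
N = 5142.6

5142.6


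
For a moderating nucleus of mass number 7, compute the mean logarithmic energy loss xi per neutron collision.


xi = 1 + (A-1)^2/(2A) * ln((A-1)/(A+1))
xi = 1 + (7-1)^2/(2*7) * ln((7-1)/(7 +1))
xi = 0.26025

0.26025


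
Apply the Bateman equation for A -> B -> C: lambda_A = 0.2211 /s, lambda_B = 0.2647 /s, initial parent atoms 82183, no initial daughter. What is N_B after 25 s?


N_B(t) = lambda_A * N_A0 / (lambda_B - lambda_A) * [exp(-lambda_A*t) - exp(-lambda_B*t)]
exp(-0.2211*25) = 0.003975916; exp(-0.2647*25) = 0.001336769
N_B = 0.2211 * 82183 / (0.2647 - 0.2211) * (0.003975916 - 0.001336769)
N_B = 1099.9

1099.9


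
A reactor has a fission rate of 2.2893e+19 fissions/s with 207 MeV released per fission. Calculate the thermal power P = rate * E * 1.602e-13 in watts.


P = fission_rate * E_MeV * 1.602e-13
P = 2.2893e+19 * 207 * 1.602e-13
P = 7.5916e+08 W

7.5916e+08


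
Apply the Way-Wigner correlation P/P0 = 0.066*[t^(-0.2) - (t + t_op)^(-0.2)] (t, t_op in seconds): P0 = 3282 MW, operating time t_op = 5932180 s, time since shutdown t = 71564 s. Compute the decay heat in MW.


P/P0 = 0.066 * [t^(-0.2) - (t + t_op)^(-0.2)]
P/P0 = 0.066 * [71564^(-0.2) - (71564 + 5932180)^(-0.2)]
P/P0 = 0.066 * [0.1069205 - 0.04408751] = 0.004146977
P = 3282 * 0.004146977 = 13.610 MW

13.610


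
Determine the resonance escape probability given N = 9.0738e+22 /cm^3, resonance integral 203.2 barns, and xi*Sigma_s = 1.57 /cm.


p = exp(-N * I * 1e-24 / (xi*Sigma_s))
p = exp(-9.0738e+22 * 203.2 * 1e-24 / 1.57)
p = 7.9374e-06

7.9374e-06


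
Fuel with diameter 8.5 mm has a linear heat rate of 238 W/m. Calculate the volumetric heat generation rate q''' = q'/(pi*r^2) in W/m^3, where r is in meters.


r = D / 2 / 1000 = 8.5 / 2 / 1000 = 0.00425 m
q''' = q' / (pi * r^2)
q''' = 238 / (pi * 0.00425^2)
q''' = 4.1942e+06 W/m^3

4.1942e+06


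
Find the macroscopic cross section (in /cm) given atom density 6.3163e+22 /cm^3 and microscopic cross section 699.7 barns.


Sigma = N * sigma_barns * 1e-24
Sigma = 6.3163e+22 * 699.7 * 1e-24
Sigma = 44.195 /cm

44.195


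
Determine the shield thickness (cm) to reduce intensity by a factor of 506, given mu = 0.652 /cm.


x = ln(factor) / mu
x = ln(506) / 0.652
x = 9.5499 cm

9.5499


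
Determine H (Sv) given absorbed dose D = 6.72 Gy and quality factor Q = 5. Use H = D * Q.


H = D * Q
H = 6.72 * 5
H = 33.600 Sv

33.600


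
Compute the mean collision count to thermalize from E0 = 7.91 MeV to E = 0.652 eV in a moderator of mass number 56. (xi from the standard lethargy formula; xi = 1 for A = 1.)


xi = 1 + (A-1)^2/(2A)*ln((A-1)/(A+1)) = 0.03529286 (for A = 56)
n = ln(E0/E) / xi
n = ln(7.91e6 / 0.652) / 0.03529286
n = ln(1.213190e+07) / 0.03529286 = 462.17

462.17


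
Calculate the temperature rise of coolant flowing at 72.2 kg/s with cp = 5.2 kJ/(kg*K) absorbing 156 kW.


dT = Q / (m_dot * cp)
dT = 156 / (72.2 * 5.2)
dT = 0.41551 C

0.41551


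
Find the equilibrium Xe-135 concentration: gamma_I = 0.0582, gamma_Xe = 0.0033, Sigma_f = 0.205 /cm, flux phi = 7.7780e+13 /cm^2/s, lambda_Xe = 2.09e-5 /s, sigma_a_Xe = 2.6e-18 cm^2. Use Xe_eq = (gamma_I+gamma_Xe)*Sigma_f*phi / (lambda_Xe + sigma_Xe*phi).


Xe_eq = (gamma_I + gamma_Xe) * Sigma_f * phi / (lambda_Xe + sigma_Xe * phi)
Numerator = (0.0582 + 0.0033) * 0.205 * 7.7780e+13 = 9.806113e+11
Denominator = 2.09e-5 + 2.6e-18 * 7.7780e+13 = 2.231280e-04
Xe_eq = 9.806113e+11 / 2.231280e-04 = 4.3948e+15 /cm^3

4.3948e+15


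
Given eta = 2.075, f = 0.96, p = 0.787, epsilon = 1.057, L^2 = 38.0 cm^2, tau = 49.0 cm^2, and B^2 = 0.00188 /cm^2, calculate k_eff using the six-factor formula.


k_inf = eta*f*p*eps = 2.075*0.96*0.787*1.057 = 1.657063
P_TNL = 1/(1 + L^2*B^2) = 1/(1 + 38.0*0.00188) = 0.9333234
P_FNL = exp(-B^2*tau) = exp(-0.00188*49.0) = 0.9119957
k_eff = k_inf * P_TNL * P_FNL = 1.657063 * 0.9333234 * 0.9119957
k_eff = 1.4105

1.4105


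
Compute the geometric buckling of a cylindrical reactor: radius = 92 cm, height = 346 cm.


B^2 = (2.405/R)^2 + (pi/H)^2
B^2 = (2.405/92)^2 + (pi/346)^2
B^2 = 7.6581e-04 /cm^2

7.6581e-04


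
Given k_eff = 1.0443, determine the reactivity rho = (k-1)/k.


rho = (k_eff - 1) / k_eff
rho = (1.0443 - 1) / 1.0443
rho = 0.042421

0.042421


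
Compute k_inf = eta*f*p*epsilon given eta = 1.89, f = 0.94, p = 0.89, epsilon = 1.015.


k_inf = eta * f * p * epsilon
k_inf = 1.89 * 0.94 * 0.89 * 1.015
k_inf = 1.6049

1.6049


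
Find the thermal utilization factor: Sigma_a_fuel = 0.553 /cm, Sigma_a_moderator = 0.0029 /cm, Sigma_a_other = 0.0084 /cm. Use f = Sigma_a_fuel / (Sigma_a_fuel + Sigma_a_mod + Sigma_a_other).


f = Sigma_a_fuel / (Sigma_a_fuel + Sigma_a_mod + Sigma_a_other)
f = 0.553 / (0.553 + 0.0029 + 0.0084)
f = 0.97998

0.97998


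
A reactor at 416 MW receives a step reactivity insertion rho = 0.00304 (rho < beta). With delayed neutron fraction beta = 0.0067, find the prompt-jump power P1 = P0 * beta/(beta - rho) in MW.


P1/P0 = beta / (beta - rho)
P1/P0 = 0.0067 / (0.0067 - 0.00304) = 1.830601
P1 = 416 * 1.830601 = 761.53 MW

761.53


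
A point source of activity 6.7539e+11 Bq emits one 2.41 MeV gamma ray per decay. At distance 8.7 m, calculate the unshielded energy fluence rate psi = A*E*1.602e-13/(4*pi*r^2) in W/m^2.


psi = A * E * 1.602e-13 / (4*pi*r^2)
psi = 6.7539e+11 * 2.41 * 1.602e-13 / (4*pi*8.7^2)
psi = 2.7415e-04 W/m^2

2.7415e-04


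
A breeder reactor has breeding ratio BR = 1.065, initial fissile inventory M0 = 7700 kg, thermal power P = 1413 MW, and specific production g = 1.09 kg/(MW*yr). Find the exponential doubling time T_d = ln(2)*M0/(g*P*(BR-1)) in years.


Breeding gain G = BR - 1 = 1.065 - 1 = 0.065
Fissile production rate = g * P * G = 1.09 * 1413 * 0.065 = 100.11105 kg/yr
T_d = ln(2) * M0 / (g * P * G)
T_d = ln(2) * 7700 / 100.11105 = 53.313 yr

53.313


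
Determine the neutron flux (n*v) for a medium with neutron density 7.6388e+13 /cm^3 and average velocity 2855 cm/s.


phi = n * v
phi = 7.6388e+13 * 2855
phi = 2.1809e+17 /cm^2/s

2.1809e+17


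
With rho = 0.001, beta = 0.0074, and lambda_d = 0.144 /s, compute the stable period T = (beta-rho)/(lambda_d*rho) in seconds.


T = (beta - rho) / (lambda_d * rho)
T = (0.0074 - 0.001) / (0.144 * 0.001)
T = 44.444 s

44.444


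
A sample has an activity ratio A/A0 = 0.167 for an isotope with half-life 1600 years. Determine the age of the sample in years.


lambda = ln(2) / t_half = ln(2) / 1600 = 4.332170e-04 /yr
t = -ln(A/A0) / lambda
t = -ln(0.167) / 4.332170e-04
t = 4131.3 yr

4131.3


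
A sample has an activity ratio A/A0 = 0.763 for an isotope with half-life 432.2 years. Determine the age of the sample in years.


lambda = ln(2) / t_half = ln(2) / 432.2 = 0.001603765 /yr
t = -ln(A/A0) / lambda
t = -ln(0.763) / 0.001603765
t = 168.66 yr

168.66


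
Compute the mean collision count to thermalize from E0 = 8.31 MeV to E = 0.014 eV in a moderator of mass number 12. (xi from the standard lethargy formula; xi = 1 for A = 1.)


xi = 1 + (A-1)^2/(2A)*ln((A-1)/(A+1)) = 0.1577690 (for A = 12)
n = ln(E0/E) / xi
n = ln(8.31e6 / 0.014) / 0.1577690
n = ln(5.935714e+08) / 0.1577690 = 128.05

128.05


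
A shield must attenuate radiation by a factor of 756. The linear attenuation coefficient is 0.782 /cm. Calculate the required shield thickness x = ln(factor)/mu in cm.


x = ln(factor) / mu
x = ln(756) / 0.782
x = 8.4758 cm

8.4758


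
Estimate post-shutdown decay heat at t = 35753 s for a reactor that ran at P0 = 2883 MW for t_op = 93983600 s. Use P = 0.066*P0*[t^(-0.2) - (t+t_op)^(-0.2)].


P/P0 = 0.066 * [t^(-0.2) - (t + t_op)^(-0.2)]
P/P0 = 0.066 * [35753^(-0.2) - (35753 + 93983600)^(-0.2)]
P/P0 = 0.066 * [0.1228393 - 0.02543060] = 0.006428974
P = 2883 * 0.006428974 = 18.535 MW

18.535


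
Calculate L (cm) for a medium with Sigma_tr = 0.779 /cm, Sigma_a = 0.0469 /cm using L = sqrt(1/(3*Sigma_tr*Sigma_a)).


D = 1 / (3 * Sigma_tr) = 1 / (3 * 0.779) = 0.4278990 cm
L = sqrt(D / Sigma_a)
L = sqrt(0.4278990 / 0.0469)
L = 3.0205 cm

3.0205


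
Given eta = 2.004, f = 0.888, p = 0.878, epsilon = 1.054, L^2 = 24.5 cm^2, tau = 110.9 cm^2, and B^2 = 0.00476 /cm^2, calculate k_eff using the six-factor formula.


k_inf = eta*f*p*eps = 2.004*0.888*0.878*1.054 = 1.646819
P_TNL = 1/(1 + L^2*B^2) = 1/(1 + 24.5*0.00476) = 0.8955598
P_FNL = exp(-B^2*tau) = exp(-0.00476*110.9) = 0.5898518
k_eff = k_inf * P_TNL * P_FNL = 1.646819 * 0.8955598 * 0.5898518
k_eff = 0.86993

0.86993


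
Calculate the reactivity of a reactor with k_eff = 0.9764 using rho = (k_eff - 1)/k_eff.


rho = (k_eff - 1) / k_eff
rho = (0.9764 - 1) / 0.9764
rho = -0.024170

-0.024170


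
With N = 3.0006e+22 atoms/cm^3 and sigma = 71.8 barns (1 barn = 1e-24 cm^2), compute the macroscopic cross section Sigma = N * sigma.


Sigma = N * sigma_barns * 1e-24
Sigma = 3.0006e+22 * 71.8 * 1e-24
Sigma = 2.1544 /cm

2.1544


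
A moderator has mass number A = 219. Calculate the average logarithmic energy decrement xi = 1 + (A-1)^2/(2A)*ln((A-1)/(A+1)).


xi = 1 + (A-1)^2/(2A) * ln((A-1)/(A+1))
xi = 1 + (219-1)^2/(2*219) * ln((219-1)/(219 +1))
xi = 0.0091047

0.0091047


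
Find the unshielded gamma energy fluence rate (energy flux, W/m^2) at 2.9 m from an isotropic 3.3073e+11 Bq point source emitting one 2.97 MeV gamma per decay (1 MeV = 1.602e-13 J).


psi = A * E * 1.602e-13 / (4*pi*r^2)
psi = 3.3073e+11 * 2.97 * 1.602e-13 / (4*pi*2.9^2)
psi = 0.0014890 W/m^2

0.0014890


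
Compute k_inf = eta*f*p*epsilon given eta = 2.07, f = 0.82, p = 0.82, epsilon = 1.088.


k_inf = eta * f * p * epsilon
k_inf = 2.07 * 0.82 * 0.82 * 1.088
k_inf = 1.5144

1.5144


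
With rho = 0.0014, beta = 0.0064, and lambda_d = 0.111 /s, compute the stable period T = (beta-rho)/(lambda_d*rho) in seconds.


T = (beta - rho) / (lambda_d * rho)
T = (0.0064 - 0.0014) / (0.111 * 0.0014)
T = 32.175 s

32.175


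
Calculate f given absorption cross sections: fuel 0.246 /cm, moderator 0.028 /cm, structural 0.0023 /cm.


f = Sigma_a_fuel / (Sigma_a_fuel + Sigma_a_mod + Sigma_a_other)
f = 0.246 / (0.246 + 0.028 + 0.0023)
f = 0.89034

0.89034


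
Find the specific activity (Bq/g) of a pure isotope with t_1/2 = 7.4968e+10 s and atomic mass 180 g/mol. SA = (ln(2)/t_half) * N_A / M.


lambda = ln(2) / t_half = ln(2) / 7.4968e+10 = 9.245907e-12 /s
SA = lambda * N_A / M
SA = 9.245907e-12 * 6.022e23 / 180
SA = 3.0933e+10 Bq/g

3.0933e+10


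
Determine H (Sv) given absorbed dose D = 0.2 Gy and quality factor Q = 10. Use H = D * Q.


H = D * Q
H = 0.2 * 10
H = 2.0000 Sv

2.0000


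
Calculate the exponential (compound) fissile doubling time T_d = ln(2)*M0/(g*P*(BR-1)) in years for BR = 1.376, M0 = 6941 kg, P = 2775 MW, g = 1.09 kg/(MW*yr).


Breeding gain G = BR - 1 = 1.376 - 1 = 0.376
Fissile production rate = g * P * G = 1.09 * 2775 * 0.376 = 1137.306 kg/yr
T_d = ln(2) * M0 / (g * P * G)
T_d = ln(2) * 6941 / 1137.306 = 4.2303 yr

4.2303


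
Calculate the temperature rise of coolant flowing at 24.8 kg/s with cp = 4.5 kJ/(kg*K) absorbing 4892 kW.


dT = Q / (m_dot * cp)
dT = 4892 / (24.8 * 4.5)
dT = 43.835 C

43.835


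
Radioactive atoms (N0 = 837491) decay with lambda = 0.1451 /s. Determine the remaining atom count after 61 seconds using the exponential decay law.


N = N0 * exp(-lambda * t)
N = 837491 * exp(-0.1451 * 61)
N = 119.95

119.95


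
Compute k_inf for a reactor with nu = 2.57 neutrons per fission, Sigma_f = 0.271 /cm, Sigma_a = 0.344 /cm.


k_inf = nu * Sigma_f / Sigma_a
k_inf = 2.57 * 0.271 / 0.344
k_inf = 2.0246

2.0246


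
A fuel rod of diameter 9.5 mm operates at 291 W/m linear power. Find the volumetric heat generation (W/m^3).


r = D / 2 / 1000 = 9.5 / 2 / 1000 = 0.00475 m
q''' = q' / (pi * r^2)
q''' = 291 / (pi * 0.00475^2)
q''' = 4.1054e+06 W/m^3

4.1054e+06


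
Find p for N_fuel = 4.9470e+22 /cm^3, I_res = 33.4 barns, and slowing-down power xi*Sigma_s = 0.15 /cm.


p = exp(-N * I * 1e-24 / (xi*Sigma_s))
p = exp(-4.9470e+22 * 33.4 * 1e-24 / 0.15)
p = 1.6448e-05

1.6448e-05


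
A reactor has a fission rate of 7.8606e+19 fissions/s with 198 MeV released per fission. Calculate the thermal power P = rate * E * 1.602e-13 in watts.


P = fission_rate * E_MeV * 1.602e-13
P = 7.8606e+19 * 198 * 1.602e-13
P = 2.4934e+09 W

2.4934e+09


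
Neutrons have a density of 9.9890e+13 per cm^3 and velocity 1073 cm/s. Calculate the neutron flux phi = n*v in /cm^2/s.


phi = n * v
phi = 9.9890e+13 * 1073
phi = 1.0718e+17 /cm^2/s

1.0718e+17


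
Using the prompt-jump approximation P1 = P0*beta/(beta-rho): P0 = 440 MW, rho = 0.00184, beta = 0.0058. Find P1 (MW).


P1/P0 = beta / (beta - rho)
P1/P0 = 0.0058 / (0.0058 - 0.00184) = 1.464646
P1 = 440 * 1.464646 = 644.44 MW

644.44


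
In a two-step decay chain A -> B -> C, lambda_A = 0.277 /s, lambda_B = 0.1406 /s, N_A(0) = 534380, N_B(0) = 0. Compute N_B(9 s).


N_B(t) = lambda_A * N_A0 / (lambda_B - lambda_A) * [exp(-lambda_A*t) - exp(-lambda_B*t)]
exp(-0.277*9) = 0.08266161; exp(-0.1406*9) = 0.2821264
N_B = 0.277 * 534380 / (0.1406 - 0.277) * (0.08266161 - 0.2821264)
N_B = 216462

216462


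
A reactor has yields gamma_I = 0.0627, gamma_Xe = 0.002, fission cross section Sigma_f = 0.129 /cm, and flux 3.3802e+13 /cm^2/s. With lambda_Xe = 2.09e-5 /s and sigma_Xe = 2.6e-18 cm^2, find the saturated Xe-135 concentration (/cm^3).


Xe_eq = (gamma_I + gamma_Xe) * Sigma_f * phi / (lambda_Xe + sigma_Xe * phi)
Numerator = (0.0627 + 0.002) * 0.129 * 3.3802e+13 = 2.821216e+11
Denominator = 2.09e-5 + 2.6e-18 * 3.3802e+13 = 1.087852e-04
Xe_eq = 2.821216e+11 / 1.087852e-04 = 2.5934e+15 /cm^3

2.5934e+15


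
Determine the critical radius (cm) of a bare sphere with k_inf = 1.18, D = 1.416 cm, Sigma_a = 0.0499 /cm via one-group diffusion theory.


L^2 = D / Sigma_a = 1.416 / 0.0499 = 28.37675 cm^2
B_m^2 = (k_inf - 1) / L^2 = (1.18 - 1) / 28.37675 = 0.006343221 /cm^2
For a bare sphere: B_g = pi/R, so R_c = pi / sqrt(B_m^2)
R_c = pi / sqrt(0.006343221) = 39.445 cm

39.445
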